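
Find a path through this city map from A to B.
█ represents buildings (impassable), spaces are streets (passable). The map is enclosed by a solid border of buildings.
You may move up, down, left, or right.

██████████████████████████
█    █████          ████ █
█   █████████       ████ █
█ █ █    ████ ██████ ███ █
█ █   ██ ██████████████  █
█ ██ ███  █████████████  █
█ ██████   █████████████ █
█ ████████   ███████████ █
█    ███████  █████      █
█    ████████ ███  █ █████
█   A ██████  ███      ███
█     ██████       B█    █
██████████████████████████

Finding the shortest path from A to B:
Movement: cardinal only
Path length: 40 steps
Directions: up → up → left → left → left → up → up → up → up → up → up → right → right → down → down → right → right → up → right → right → right → down → down → down → right → right → down → right → right → down → right → down → down → down → right → right → right → right → right → right

Solution:

██████████████████████████
█    █████          ████ █
█↱→↓█████████       ████ █
█↑█↓█↱→→↓████ ██████ ███ █
█↑█↳→↑██↓██████████████  █
█↑██ ███↓ █████████████  █
█↑██████↳→↓█████████████ █
█↑████████↳→↓███████████ █
█↑←←↰███████↳↓█████      █
█   ↑████████↓███  █ █████
█   A ██████ ↓███      ███
█     ██████ ↳→→→→→B█    █
██████████████████████████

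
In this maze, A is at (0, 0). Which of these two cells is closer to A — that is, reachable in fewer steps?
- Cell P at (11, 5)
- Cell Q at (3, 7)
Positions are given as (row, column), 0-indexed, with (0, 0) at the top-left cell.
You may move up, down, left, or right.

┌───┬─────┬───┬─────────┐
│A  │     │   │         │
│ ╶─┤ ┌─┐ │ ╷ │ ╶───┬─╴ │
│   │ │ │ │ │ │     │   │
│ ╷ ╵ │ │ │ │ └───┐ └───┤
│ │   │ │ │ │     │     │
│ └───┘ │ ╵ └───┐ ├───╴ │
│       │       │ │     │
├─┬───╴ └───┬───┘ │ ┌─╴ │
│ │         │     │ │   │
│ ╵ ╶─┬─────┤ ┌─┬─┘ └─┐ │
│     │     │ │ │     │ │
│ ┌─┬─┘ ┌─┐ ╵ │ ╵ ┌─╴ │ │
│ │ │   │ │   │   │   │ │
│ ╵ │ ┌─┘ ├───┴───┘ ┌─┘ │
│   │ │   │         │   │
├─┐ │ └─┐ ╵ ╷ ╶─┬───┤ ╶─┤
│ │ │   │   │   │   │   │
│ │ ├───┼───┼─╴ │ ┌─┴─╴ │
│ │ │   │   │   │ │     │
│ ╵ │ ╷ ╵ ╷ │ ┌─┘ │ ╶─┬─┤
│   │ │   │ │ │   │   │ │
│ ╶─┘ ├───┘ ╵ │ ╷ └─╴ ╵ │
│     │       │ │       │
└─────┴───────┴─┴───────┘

Shortest path A → P at (11, 5): 30 steps
Shortest path A → Q at (3, 7): 14 steps

Q is closer (14 steps vs 30 steps).

Path to P:

┌───┬─────┬───┬─────────┐
│A  │     │   │         │
│ ╶─┤ ┌─┐ │ ╷ │ ╶───┬─╴ │
│↓  │ │ │ │ │ │     │   │
│ ╷ ╵ │ │ │ │ └───┐ └───┤
│↓│   │ │ │ │     │     │
│ └───┘ │ ╵ └───┐ ├───╴ │
│↳ → → ↓│       │ │     │
├─┬───╴ └───┬───┘ │ ┌─╴ │
│ │↓ ← ↲    │     │ │   │
│ ╵ ╶─┬─────┤ ┌─┬─┘ └─┐ │
│↓ ↲  │     │ │ │     │ │
│ ┌─┬─┘ ┌─┐ ╵ │ ╵ ┌─╴ │ │
│↓│ │   │ │   │   │   │ │
│ ╵ │ ┌─┘ ├───┴───┘ ┌─┘ │
│↳ ↓│ │   │         │   │
├─┐ │ └─┐ ╵ ╷ ╶─┬───┤ ╶─┤
│ │↓│   │   │   │   │   │
│ │ ├───┼───┼─╴ │ ┌─┴─╴ │
│ │↓│↱ ↓│↱ ↓│   │ │     │
│ ╵ │ ╷ ╵ ╷ │ ┌─┘ │ ╶─┬─┤
│↓ ↲│↑│↳ ↑│↓│ │   │   │ │
│ ╶─┘ ├───┘ ╵ │ ╷ └─╴ ╵ │
│↳ → ↑│    P  │ │       │
└─────┴───────┴─┴───────┘

Path to Q:

┌───┬─────┬───┬─────────┐
│A  │↱ → ↓│   │         │
│ ╶─┤ ┌─┐ │ ╷ │ ╶───┬─╴ │
│↳ ↓│↑│ │↓│ │ │     │   │
│ ╷ ╵ │ │ │ │ └───┐ └───┤
│ │↳ ↑│ │↓│ │     │     │
│ └───┘ │ ╵ └───┐ ├───╴ │
│       │↳ → → Q│ │     │
├─┬───╴ └───┬───┘ │ ┌─╴ │
│ │         │     │ │   │
│ ╵ ╶─┬─────┤ ┌─┬─┘ └─┐ │
│     │     │ │ │     │ │
│ ┌─┬─┘ ┌─┐ ╵ │ ╵ ┌─╴ │ │
│ │ │   │ │   │   │   │ │
│ ╵ │ ┌─┘ ├───┴───┘ ┌─┘ │
│   │ │   │         │   │
├─┐ │ └─┐ ╵ ╷ ╶─┬───┤ ╶─┤
│ │ │   │   │   │   │   │
│ │ ├───┼───┼─╴ │ ┌─┴─╴ │
│ │ │   │   │   │ │     │
│ ╵ │ ╷ ╵ ╷ │ ┌─┘ │ ╶─┬─┤
│   │ │   │ │ │   │   │ │
│ ╶─┘ ├───┘ ╵ │ ╷ └─╴ ╵ │
│     │       │ │       │
└─────┴───────┴─┴───────┘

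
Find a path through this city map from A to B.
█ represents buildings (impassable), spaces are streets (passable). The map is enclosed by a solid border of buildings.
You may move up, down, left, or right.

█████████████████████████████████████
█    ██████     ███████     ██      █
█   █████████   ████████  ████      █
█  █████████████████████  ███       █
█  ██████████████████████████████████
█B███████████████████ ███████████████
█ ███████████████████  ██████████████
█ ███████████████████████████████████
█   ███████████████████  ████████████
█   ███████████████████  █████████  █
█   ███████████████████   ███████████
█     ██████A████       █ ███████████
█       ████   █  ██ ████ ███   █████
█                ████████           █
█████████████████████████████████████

Finding the shortest path from A to B:
Movement: cardinal only
Path length: 21 steps
Directions: down → down → left → left → left → left → left → up → left → left → up → left → left → up → up → up → left → left → up → up → up

Solution:

█████████████████████████████████████
█    ██████     ███████     ██      █
█   █████████   ████████  ████      █
█  █████████████████████  ███       █
█  ██████████████████████████████████
█B███████████████████ ███████████████
█↑███████████████████  ██████████████
█↑███████████████████████████████████
█↑←↰███████████████████  ████████████
█  ↑███████████████████  █████████  █
█  ↑███████████████████   ███████████
█  ↑←↰██████A████       █ ███████████
█    ↑←↰████↓  █  ██ ████ ███   █████
█      ↑←←←←↲    ████████           █
█████████████████████████████████████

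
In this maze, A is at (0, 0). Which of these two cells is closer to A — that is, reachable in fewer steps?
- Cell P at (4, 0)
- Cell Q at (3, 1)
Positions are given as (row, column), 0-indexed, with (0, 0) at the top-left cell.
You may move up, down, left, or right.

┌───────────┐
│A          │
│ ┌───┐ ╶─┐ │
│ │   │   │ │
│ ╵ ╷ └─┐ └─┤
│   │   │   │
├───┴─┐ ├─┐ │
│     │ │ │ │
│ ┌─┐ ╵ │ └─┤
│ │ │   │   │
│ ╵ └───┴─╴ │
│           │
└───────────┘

Shortest path A → P at (4, 0): 14 steps
Shortest path A → Q at (3, 1): 12 steps

Q is closer (12 steps vs 14 steps).

Path to P:

┌───────────┐
│A          │
│ ┌───┐ ╶─┐ │
│↓│↱ ↓│   │ │
│ ╵ ╷ └─┐ └─┤
│↳ ↑│↳ ↓│   │
├───┴─┐ ├─┐ │
│↓ ← ↰│↓│ │ │
│ ┌─┐ ╵ │ └─┤
│P│ │↑ ↲│   │
│ ╵ └───┴─╴ │
│           │
└───────────┘

Path to Q:

┌───────────┐
│A          │
│ ┌───┐ ╶─┐ │
│↓│↱ ↓│   │ │
│ ╵ ╷ └─┐ └─┤
│↳ ↑│↳ ↓│   │
├───┴─┐ ├─┐ │
│  Q ↰│↓│ │ │
│ ┌─┐ ╵ │ └─┤
│ │ │↑ ↲│   │
│ ╵ └───┴─╴ │
│           │
└───────────┘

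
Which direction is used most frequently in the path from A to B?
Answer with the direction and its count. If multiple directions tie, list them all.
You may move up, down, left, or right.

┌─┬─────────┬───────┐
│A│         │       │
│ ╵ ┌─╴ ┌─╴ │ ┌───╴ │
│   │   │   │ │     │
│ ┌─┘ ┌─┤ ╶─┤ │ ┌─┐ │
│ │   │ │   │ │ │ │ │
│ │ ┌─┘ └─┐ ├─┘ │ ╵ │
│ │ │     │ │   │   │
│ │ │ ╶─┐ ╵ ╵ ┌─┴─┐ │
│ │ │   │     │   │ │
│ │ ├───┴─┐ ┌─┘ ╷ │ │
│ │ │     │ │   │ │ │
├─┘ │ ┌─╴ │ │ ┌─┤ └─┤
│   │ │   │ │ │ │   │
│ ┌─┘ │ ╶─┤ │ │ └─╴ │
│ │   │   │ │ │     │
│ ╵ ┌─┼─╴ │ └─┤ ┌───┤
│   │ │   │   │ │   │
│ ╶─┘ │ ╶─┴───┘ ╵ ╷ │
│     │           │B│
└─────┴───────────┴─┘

Directions: down, right, up, right, right, down, left, down, left, down, down, down, down, left, down, down, right, up, right, up, up, right, right, down, left, down, right, down, left, down, right, right, right, right, right, up, right, down
Counts: {'down': 14, 'right': 14, 'up': 5, 'left': 5}
Most common: down and right (tied at 14 times each)

Solution:

┌─┬─────────┬───────┐
│A│↱ → ↓    │       │
│ ╵ ┌─╴ ┌─╴ │ ┌───╴ │
│↳ ↑│↓ ↲│   │ │     │
│ ┌─┘ ┌─┤ ╶─┤ │ ┌─┐ │
│ │↓ ↲│ │   │ │ │ │ │
│ │ ┌─┘ └─┐ ├─┘ │ ╵ │
│ │↓│     │ │   │   │
│ │ │ ╶─┐ ╵ ╵ ┌─┴─┐ │
│ │↓│   │     │   │ │
│ │ ├───┴─┐ ┌─┘ ╷ │ │
│ │↓│↱ → ↓│ │   │ │ │
├─┘ │ ┌─╴ │ │ ┌─┤ └─┤
│↓ ↲│↑│↓ ↲│ │ │ │   │
│ ┌─┘ │ ╶─┤ │ │ └─╴ │
│↓│↱ ↑│↳ ↓│ │ │     │
│ ╵ ┌─┼─╴ │ └─┤ ┌───┤
│↳ ↑│ │↓ ↲│   │ │↱ ↓│
│ ╶─┘ │ ╶─┴───┘ ╵ ╷ │
│     │↳ → → → → ↑│B│
└─────┴───────────┴─┘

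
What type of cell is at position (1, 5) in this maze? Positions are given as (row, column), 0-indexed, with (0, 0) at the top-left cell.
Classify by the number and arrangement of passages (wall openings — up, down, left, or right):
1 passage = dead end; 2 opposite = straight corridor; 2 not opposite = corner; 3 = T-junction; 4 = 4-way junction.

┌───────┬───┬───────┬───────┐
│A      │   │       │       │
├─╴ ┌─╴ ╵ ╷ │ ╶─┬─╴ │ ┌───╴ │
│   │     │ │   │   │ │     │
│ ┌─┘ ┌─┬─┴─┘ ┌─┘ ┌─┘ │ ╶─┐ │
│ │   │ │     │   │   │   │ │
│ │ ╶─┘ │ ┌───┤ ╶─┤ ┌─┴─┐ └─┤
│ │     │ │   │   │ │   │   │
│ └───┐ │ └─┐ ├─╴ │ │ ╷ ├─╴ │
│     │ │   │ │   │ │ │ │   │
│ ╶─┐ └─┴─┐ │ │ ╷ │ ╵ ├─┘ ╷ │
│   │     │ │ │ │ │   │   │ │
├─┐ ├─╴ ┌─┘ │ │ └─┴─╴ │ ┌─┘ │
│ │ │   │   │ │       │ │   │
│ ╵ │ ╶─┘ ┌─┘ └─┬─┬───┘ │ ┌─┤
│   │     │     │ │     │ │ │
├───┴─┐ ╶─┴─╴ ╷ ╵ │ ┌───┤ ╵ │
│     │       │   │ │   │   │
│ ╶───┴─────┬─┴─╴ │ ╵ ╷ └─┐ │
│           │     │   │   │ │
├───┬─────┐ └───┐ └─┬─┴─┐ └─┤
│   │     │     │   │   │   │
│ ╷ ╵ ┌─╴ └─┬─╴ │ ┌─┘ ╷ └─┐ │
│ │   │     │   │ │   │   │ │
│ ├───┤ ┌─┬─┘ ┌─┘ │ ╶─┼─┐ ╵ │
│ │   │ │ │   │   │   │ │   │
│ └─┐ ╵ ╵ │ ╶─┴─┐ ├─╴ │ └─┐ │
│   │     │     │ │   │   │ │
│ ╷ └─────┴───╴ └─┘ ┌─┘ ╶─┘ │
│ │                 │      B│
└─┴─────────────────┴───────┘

Checking cell at (1, 5):
Number of passages: 1
Cell type: dead end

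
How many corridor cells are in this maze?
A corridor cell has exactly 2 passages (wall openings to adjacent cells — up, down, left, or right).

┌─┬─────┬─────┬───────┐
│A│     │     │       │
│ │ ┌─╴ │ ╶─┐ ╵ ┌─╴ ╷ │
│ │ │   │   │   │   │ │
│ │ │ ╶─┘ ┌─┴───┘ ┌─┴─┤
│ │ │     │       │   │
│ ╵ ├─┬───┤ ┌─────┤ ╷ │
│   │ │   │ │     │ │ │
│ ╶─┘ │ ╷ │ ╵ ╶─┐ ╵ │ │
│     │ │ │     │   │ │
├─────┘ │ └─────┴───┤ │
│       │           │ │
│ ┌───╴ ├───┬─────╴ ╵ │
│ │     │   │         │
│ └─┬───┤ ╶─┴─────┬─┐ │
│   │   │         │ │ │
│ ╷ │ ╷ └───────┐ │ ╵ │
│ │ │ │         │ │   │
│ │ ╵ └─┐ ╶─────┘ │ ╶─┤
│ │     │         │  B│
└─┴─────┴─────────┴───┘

Counting cells with exactly 2 passages:
Total corridor cells: 86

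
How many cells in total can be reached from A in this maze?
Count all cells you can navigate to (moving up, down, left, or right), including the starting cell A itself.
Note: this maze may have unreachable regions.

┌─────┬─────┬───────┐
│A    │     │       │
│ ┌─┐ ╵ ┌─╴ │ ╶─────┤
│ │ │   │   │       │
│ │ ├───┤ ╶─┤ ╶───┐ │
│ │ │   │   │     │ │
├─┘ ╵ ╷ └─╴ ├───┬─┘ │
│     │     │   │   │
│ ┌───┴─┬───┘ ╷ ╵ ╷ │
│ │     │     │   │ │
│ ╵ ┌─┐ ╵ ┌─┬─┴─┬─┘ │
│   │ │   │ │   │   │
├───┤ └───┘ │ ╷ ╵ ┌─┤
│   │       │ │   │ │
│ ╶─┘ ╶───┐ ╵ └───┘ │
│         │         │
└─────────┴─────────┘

Using BFS/flood-fill to find all reachable cells from A:
Maze size: 8 × 10 = 80 total cells
All cells are reachable — the maze is fully connected.
Reachable cells: 80

Reachable region (· marks reachable cells):

┌─────┬─────┬───────┐
│A · ·│· · ·│· · · ·│
│ ┌─┐ ╵ ┌─╴ │ ╶─────┤
│·│·│· ·│· ·│· · · ·│
│ │ ├───┤ ╶─┤ ╶───┐ │
│·│·│· ·│· ·│· · ·│·│
├─┘ ╵ ╷ └─╴ ├───┬─┘ │
│· · ·│· · ·│· ·│· ·│
│ ┌───┴─┬───┘ ╷ ╵ ╷ │
│·│· · ·│· · ·│· ·│·│
│ ╵ ┌─┐ ╵ ┌─┬─┴─┬─┘ │
│· ·│·│· ·│·│· ·│· ·│
├───┤ └───┘ │ ╷ ╵ ┌─┤
│· ·│· · · ·│·│· ·│·│
│ ╶─┘ ╶───┐ ╵ └───┘ │
│· · · · ·│· · · · ·│
└─────────┴─────────┘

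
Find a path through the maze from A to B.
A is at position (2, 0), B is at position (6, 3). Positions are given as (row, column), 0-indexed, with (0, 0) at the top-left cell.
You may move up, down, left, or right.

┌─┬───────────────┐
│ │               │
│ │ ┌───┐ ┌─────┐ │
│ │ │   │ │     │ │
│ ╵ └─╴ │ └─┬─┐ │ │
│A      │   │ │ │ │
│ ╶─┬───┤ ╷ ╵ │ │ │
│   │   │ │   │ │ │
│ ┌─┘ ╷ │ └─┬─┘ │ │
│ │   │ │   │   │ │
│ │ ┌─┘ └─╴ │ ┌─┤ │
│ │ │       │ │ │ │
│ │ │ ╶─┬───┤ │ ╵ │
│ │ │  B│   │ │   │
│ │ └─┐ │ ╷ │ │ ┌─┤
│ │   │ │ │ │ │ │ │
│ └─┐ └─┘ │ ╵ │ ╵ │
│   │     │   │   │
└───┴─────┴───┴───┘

Finding the shortest path from (2, 0) to (6, 3):
Path length: 17 steps
Directions: right → up → up → right → right → right → down → down → down → down → right → down → left → left → left → down → right

Solution:

┌─┬───────────────┐
│ │↱ → → ↓        │
│ │ ┌───┐ ┌─────┐ │
│ │↑│   │↓│     │ │
│ ╵ └─╴ │ └─┬─┐ │ │
│A ↑    │↓  │ │ │ │
│ ╶─┬───┤ ╷ ╵ │ │ │
│   │   │↓│   │ │ │
│ ┌─┘ ╷ │ └─┬─┘ │ │
│ │   │ │↳ ↓│   │ │
│ │ ┌─┘ └─╴ │ ┌─┤ │
│ │ │↓ ← ← ↲│ │ │ │
│ │ │ ╶─┬───┤ │ ╵ │
│ │ │↳ B│   │ │   │
│ │ └─┐ │ ╷ │ │ ┌─┤
│ │   │ │ │ │ │ │ │
│ └─┐ └─┘ │ ╵ │ ╵ │
│   │     │   │   │
└───┴─────┴───┴───┘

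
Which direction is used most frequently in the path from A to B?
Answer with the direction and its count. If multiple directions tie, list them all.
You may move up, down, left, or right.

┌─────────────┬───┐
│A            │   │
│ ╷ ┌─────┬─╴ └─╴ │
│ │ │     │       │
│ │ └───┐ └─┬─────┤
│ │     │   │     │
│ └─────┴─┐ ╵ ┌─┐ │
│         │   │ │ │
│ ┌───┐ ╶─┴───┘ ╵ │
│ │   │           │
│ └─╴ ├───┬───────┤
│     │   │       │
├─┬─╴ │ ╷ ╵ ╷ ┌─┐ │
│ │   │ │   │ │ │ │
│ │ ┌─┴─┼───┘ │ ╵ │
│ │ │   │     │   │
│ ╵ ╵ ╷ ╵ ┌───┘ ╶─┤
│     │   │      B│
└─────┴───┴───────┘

Directions: down, down, down, down, down, right, right, down, left, down, down, right, up, right, down, right, up, right, right, up, up, right, right, down, down, left, down, right
Counts: {'down': 12, 'right': 10, 'left': 2, 'up': 4}
Most common: down (12 times)

Solution:

┌─────────────┬───┐
│A            │   │
│ ╷ ┌─────┬─╴ └─╴ │
│↓│ │     │       │
│ │ └───┐ └─┬─────┤
│↓│     │   │     │
│ └─────┴─┐ ╵ ┌─┐ │
│↓        │   │ │ │
│ ┌───┐ ╶─┴───┘ ╵ │
│↓│   │           │
│ └─╴ ├───┬───────┤
│↳ → ↓│   │  ↱ → ↓│
├─┬─╴ │ ╷ ╵ ╷ ┌─┐ │
│ │↓ ↲│ │   │↑│ │↓│
│ │ ┌─┴─┼───┘ │ ╵ │
│ │↓│↱ ↓│↱ → ↑│↓ ↲│
│ ╵ ╵ ╷ ╵ ┌───┘ ╶─┤
│  ↳ ↑│↳ ↑│    ↳ B│
└─────┴───┴───────┘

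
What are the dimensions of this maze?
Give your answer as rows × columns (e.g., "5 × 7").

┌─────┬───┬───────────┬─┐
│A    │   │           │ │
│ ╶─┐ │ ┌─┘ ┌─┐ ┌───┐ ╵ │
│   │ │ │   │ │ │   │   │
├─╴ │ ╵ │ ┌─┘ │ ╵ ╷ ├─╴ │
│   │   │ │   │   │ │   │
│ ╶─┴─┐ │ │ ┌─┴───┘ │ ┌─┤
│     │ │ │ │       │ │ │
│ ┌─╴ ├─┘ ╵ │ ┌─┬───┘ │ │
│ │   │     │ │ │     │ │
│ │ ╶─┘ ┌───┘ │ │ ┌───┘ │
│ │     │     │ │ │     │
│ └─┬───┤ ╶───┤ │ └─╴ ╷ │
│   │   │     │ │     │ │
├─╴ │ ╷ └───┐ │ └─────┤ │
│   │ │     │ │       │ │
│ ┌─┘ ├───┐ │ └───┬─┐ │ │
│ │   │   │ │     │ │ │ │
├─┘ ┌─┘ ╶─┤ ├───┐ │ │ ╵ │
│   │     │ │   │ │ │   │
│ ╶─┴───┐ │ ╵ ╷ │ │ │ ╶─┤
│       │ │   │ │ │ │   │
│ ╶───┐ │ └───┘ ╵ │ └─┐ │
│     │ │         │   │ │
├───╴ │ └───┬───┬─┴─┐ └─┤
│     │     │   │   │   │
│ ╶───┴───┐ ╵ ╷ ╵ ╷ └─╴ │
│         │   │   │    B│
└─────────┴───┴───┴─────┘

Counting the maze dimensions:
Rows (vertical): 14
Columns (horizontal): 12
Dimensions: 14 × 12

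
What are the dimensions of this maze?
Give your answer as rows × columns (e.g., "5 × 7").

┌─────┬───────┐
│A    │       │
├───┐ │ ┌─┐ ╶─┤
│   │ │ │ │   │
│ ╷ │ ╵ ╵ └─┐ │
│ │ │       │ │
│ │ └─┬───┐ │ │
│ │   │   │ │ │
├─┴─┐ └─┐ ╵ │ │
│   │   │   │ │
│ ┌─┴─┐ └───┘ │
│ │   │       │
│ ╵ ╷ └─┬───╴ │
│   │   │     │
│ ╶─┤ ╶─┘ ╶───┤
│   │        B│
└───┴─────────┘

Counting the maze dimensions:
Rows (vertical): 8
Columns (horizontal): 7
Dimensions: 8 × 7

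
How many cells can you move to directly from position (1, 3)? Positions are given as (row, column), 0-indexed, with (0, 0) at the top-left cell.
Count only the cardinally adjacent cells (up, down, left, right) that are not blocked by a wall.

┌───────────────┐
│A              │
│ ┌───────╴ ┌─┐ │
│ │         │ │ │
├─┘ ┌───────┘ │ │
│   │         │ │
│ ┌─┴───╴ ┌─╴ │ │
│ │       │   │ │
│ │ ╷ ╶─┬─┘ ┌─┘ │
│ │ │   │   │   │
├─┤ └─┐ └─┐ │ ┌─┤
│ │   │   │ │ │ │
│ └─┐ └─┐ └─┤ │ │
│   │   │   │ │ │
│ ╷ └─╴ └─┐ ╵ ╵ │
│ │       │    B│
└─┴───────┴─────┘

Checking passable neighbors of (1, 3):
Neighbors: (1, 2), (1, 4)
Count: 2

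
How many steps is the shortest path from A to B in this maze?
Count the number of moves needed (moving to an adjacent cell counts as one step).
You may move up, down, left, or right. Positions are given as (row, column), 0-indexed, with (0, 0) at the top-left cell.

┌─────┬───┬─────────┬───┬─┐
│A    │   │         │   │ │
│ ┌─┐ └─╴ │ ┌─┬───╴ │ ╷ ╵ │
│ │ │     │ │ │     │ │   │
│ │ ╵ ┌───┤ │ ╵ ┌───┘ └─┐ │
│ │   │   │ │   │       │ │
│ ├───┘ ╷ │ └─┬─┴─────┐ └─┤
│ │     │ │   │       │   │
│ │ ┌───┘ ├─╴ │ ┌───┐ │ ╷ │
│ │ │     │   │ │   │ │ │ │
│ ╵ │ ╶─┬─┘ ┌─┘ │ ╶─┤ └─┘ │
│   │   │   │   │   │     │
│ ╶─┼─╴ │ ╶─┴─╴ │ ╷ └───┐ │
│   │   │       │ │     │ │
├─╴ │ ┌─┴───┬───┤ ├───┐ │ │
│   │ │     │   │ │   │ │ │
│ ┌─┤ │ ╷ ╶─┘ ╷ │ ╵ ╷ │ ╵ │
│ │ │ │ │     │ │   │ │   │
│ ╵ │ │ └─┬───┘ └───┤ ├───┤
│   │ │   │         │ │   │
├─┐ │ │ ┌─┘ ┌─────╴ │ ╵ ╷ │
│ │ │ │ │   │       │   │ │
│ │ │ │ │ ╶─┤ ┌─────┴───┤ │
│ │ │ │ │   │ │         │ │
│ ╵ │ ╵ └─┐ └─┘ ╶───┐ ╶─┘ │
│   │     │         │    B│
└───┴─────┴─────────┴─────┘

Using BFS to find shortest path:
Start: (0, 0), End: (12, 12)
Path found:
(0,0) → (1,0) → (2,0) → (3,0) → (4,0) → (5,0) → (5,1) → (4,1) → (3,1) → (3,2) → (3,3) → (2,3) → (2,4) → (3,4) → (4,4) → (4,3) → (4,2) → (5,2) → (5,3) → (6,3) → (6,2) → (7,2) → (8,2) → (9,2) → (10,2) → (11,2) → (12,2) → (12,3) → (11,3) → (10,3) → (9,3) → (8,3) → (7,3) → (7,4) → (8,4) → (8,5) → (8,6) → (7,6) → (7,7) → (8,7) → (9,7) → (9,6) → (9,5) → (10,5) → (10,4) → (11,4) → (11,5) → (12,5) → (12,6) → (12,7) → (11,7) → (11,8) → (11,9) → (11,10) → (12,10) → (12,11) → (12,12)
Number of steps: 56

Solution:

┌─────┬───┬─────────┬───┬─┐
│A    │   │         │   │ │
│ ┌─┐ └─╴ │ ┌─┬───╴ │ ╷ ╵ │
│↓│ │     │ │ │     │ │   │
│ │ ╵ ┌───┤ │ ╵ ┌───┘ └─┐ │
│↓│   │↱ ↓│ │   │       │ │
│ ├───┘ ╷ │ └─┬─┴─────┐ └─┤
│↓│↱ → ↑│↓│   │       │   │
│ │ ┌───┘ ├─╴ │ ┌───┐ │ ╷ │
│↓│↑│↓ ← ↲│   │ │   │ │ │ │
│ ╵ │ ╶─┬─┘ ┌─┘ │ ╶─┤ └─┘ │
│↳ ↑│↳ ↓│   │   │   │     │
│ ╶─┼─╴ │ ╶─┴─╴ │ ╷ └───┐ │
│   │↓ ↲│       │ │     │ │
├─╴ │ ┌─┴───┬───┤ ├───┐ │ │
│   │↓│↱ ↓  │↱ ↓│ │   │ │ │
│ ┌─┤ │ ╷ ╶─┘ ╷ │ ╵ ╷ │ ╵ │
│ │ │↓│↑│↳ → ↑│↓│   │ │   │
│ ╵ │ │ └─┬───┘ └───┤ ├───┤
│   │↓│↑  │↓ ← ↲    │ │   │
├─┐ │ │ ┌─┘ ┌─────╴ │ ╵ ╷ │
│ │ │↓│↑│↓ ↲│       │   │ │
│ │ │ │ │ ╶─┤ ┌─────┴───┤ │
│ │ │↓│↑│↳ ↓│ │↱ → → ↓  │ │
│ ╵ │ ╵ └─┐ └─┘ ╶───┐ ╶─┘ │
│   │↳ ↑  │↳ → ↑    │↳ → B│
└───┴─────┴─────────┴─────┘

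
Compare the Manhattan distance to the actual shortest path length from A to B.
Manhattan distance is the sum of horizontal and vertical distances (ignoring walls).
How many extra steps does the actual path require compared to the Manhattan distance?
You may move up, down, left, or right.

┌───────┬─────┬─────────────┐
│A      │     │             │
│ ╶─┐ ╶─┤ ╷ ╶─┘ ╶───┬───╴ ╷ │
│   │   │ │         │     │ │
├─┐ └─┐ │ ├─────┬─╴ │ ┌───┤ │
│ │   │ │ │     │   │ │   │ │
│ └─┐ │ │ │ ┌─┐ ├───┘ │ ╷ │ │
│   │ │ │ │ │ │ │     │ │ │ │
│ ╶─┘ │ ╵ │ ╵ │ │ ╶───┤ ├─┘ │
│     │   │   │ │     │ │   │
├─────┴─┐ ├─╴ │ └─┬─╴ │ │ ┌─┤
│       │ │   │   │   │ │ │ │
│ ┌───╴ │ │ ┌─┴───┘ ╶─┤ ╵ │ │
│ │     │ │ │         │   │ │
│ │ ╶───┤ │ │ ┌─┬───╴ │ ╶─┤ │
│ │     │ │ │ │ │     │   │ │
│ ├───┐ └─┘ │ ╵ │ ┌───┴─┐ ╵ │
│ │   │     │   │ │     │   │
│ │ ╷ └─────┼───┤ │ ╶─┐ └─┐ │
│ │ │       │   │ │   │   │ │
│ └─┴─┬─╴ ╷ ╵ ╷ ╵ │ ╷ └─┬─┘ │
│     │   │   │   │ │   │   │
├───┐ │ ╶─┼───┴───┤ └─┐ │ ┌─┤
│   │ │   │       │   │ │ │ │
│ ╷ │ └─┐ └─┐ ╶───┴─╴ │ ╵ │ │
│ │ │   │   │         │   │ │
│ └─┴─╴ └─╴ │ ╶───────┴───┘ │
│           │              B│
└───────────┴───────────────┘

Manhattan distance: |13 - 0| + |13 - 0| = 26
Actual path length: 62
Extra steps: 62 - 26 = 36

Solution:

┌───────┬─────┬─────────────┐
│A → ↓  │↱ ↓  │↱ → → → → → ↓│
│ ╶─┐ ╶─┤ ╷ ╶─┘ ╶───┬───╴ ╷ │
│   │↳ ↓│↑│↳ → ↑    │     │↓│
├─┐ └─┐ │ ├─────┬─╴ │ ┌───┤ │
│ │   │↓│↑│     │   │ │   │↓│
│ └─┐ │ │ │ ┌─┐ ├───┘ │ ╷ │ │
│   │ │↓│↑│ │ │ │     │ │ │↓│
│ ╶─┘ │ ╵ │ ╵ │ │ ╶───┤ ├─┘ │
│     │↳ ↑│   │ │     │ │↓ ↲│
├─────┴─┐ ├─╴ │ └─┬─╴ │ │ ┌─┤
│       │ │   │   │   │ │↓│ │
│ ┌───╴ │ │ ┌─┴───┘ ╶─┤ ╵ │ │
│ │     │ │ │         │↓ ↲│ │
│ │ ╶───┤ │ │ ┌─┬───╴ │ ╶─┤ │
│ │     │ │ │ │ │     │↳ ↓│ │
│ ├───┐ └─┘ │ ╵ │ ┌───┴─┐ ╵ │
│ │   │     │   │ │     │↳ ↓│
│ │ ╷ └─────┼───┤ │ ╶─┐ └─┐ │
│ │ │       │   │ │↓ ↰│   │↓│
│ └─┴─┬─╴ ╷ ╵ ╷ ╵ │ ╷ └─┬─┘ │
│     │   │   │   │↓│↑ ↰│↓ ↲│
├───┐ │ ╶─┼───┴───┤ └─┐ │ ┌─┤
│   │ │   │       │↳ ↓│↑│↓│ │
│ ╷ │ └─┐ └─┐ ╶───┴─╴ │ ╵ │ │
│ │ │   │   │↓ ← ← ← ↲│↑ ↲│ │
│ └─┴─╴ └─╴ │ ╶───────┴───┘ │
│           │↳ → → → → → → B│
└───────────┴───────────────┘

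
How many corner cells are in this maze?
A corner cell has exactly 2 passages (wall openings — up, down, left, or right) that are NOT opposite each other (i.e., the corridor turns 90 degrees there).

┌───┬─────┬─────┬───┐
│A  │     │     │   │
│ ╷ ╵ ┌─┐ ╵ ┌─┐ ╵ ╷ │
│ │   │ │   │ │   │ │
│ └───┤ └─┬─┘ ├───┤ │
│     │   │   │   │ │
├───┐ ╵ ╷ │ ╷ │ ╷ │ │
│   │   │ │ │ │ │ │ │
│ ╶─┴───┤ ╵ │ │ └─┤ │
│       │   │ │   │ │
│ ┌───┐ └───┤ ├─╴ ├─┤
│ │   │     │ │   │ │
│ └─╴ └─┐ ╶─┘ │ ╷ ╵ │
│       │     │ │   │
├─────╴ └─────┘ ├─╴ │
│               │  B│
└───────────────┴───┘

Counting corner cells (2 non-opposite passages):
Total corners: 38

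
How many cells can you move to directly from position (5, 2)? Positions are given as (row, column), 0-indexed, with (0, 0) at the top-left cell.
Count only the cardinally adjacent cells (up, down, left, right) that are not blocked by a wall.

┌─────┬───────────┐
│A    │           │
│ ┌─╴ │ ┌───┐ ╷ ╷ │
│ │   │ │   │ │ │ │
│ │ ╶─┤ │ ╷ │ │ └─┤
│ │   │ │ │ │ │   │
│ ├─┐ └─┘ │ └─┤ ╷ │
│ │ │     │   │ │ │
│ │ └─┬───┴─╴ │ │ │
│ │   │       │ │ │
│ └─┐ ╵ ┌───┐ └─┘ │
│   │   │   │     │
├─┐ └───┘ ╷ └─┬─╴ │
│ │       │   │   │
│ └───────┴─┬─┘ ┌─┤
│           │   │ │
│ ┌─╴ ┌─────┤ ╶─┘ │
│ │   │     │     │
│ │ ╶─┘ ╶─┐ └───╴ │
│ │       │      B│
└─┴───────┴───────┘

Checking passable neighbors of (5, 2):
Neighbors: (4, 2), (5, 3)
Count: 2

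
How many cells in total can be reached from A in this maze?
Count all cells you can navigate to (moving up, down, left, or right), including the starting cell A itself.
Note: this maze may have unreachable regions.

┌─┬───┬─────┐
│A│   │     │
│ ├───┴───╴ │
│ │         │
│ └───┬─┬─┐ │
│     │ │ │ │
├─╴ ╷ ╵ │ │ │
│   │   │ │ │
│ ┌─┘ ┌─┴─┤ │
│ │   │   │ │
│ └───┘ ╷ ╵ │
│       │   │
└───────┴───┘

Using BFS/flood-fill to find all reachable cells from A:
Maze size: 6 × 6 = 36 total cells
4 cell(s) are walled off and cannot be reached from A.
Reachable cells: 32

Reachable region (· marks reachable cells):

┌─┬───┬─────┐
│A│   │· · ·│
│ ├───┴───╴ │
│·│· · · · ·│
│ └───┬─┬─┐ │
│· · ·│·│ │·│
├─╴ ╷ ╵ │ │ │
│· ·│· ·│ │·│
│ ┌─┘ ┌─┴─┤ │
│·│· ·│· ·│·│
│ └───┘ ╷ ╵ │
│· · · ·│· ·│
└───────┴───┘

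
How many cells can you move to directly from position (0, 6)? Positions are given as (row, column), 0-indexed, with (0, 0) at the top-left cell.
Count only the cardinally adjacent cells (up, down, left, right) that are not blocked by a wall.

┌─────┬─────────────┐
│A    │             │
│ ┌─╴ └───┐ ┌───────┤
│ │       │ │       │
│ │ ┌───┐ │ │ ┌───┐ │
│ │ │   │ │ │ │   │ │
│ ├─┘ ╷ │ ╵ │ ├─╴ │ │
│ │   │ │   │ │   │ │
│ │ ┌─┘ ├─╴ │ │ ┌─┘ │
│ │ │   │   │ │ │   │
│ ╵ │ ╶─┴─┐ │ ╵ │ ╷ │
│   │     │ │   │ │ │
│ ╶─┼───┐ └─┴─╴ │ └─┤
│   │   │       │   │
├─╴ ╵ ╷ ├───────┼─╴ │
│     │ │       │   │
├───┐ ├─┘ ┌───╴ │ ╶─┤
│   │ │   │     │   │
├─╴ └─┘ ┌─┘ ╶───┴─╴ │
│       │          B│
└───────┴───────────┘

Checking passable neighbors of (0, 6):
Neighbors: (0, 5), (0, 7)
Count: 2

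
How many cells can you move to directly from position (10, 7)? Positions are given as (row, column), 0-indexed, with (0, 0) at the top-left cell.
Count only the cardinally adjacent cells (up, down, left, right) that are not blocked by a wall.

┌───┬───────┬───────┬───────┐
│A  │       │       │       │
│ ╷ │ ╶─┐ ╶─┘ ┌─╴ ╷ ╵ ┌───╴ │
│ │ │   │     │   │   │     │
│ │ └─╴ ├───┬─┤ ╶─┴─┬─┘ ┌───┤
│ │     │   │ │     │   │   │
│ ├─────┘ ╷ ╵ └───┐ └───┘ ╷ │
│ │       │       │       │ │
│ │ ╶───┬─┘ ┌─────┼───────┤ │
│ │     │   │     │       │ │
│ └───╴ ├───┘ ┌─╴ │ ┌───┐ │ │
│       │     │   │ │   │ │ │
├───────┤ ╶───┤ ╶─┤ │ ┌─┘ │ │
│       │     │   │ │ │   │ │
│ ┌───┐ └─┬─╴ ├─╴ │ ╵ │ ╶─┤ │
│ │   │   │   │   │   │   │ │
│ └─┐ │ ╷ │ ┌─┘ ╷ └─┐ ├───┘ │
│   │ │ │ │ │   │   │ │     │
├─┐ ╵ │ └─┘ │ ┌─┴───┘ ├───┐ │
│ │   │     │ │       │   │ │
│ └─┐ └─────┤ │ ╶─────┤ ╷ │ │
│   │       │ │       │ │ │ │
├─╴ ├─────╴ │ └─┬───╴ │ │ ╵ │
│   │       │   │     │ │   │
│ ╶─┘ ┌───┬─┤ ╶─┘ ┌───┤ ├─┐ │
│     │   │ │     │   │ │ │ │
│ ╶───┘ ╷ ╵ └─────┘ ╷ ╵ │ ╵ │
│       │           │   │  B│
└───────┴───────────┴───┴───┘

Checking passable neighbors of (10, 7):
Neighbors: (9, 7), (10, 8)
Count: 2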